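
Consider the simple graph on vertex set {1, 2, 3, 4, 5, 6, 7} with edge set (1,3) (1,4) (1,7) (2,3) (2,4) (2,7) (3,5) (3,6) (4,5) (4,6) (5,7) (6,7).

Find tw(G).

3

A width-3 tree decomposition is:
Bags: B1 = {2, 3, 4, 7}  B2 = {1, 3, 4, 7}  B3 = {3, 4, 5, 7}  B4 = {3, 4, 6, 7}
Tree: B1–B2, B2–B3, B3–B4
Every bag has size at most 4, so the width is 4 − 1 = 3 and tw(G) ≤ 3. For the lower bound: the 4 vertex sets {2,3}, {1,7}, {4}, {5} are disjoint, each induces a connected subgraph, and every pair is joined by at least one edge of G. Contracting each set to a single vertex therefore yields K_{4} as a minor, and since treewidth is minor-monotone, tw(G) ≥ tw(K_{4}) = 3. Therefore the treewidth is 3.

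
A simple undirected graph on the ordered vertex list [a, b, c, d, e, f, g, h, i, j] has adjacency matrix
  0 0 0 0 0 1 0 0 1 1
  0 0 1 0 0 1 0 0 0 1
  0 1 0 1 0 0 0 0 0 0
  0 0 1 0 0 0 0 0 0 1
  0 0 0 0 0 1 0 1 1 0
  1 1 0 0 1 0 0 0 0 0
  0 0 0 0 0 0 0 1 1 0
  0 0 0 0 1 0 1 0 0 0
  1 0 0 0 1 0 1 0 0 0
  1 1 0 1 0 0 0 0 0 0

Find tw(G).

A width-2 tree decomposition is:
Bags: B1 = {c, d, j}  B2 = {b, c, j}  B3 = {a, b, j}  B4 = {a, b, f}  B5 = {a, f, i}  B6 = {e, f, i}  B7 = {e, g, i}  B8 = {e, g, h}
Tree: B1–B2, B2–B3, B3–B4, B4–B5, B5–B6, B6–B7, B7–B8
The largest bag has 3 vertices, giving width 2; this decomposition certifies tw(G) ≤ 2. The edges d–c–b–j–d form a cycle, so G is not a tree and its treewidth is at least 2. Combining the bounds, tw(G) = 2.

2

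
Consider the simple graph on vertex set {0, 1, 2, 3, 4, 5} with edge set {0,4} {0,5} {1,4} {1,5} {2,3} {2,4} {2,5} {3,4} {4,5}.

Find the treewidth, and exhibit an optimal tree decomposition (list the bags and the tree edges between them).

The largest bag has 3 vertices, giving width 2; this decomposition certifies tw(G) ≤ 2. For the lower bound, the 3 vertices {2, 3, 4} are pairwise adjacent, and any tree decomposition puts a clique entirely inside one bag — forcing width ≥ 2. Therefore the treewidth is 2.

Treewidth 2.
One optimal decomposition is:
Bags: B1 = {0, 4, 5}  B2 = {2, 4, 5}  B3 = {1, 4, 5}  B4 = {2, 3, 4}
Tree: B1–B2, B2–B3, B2–B4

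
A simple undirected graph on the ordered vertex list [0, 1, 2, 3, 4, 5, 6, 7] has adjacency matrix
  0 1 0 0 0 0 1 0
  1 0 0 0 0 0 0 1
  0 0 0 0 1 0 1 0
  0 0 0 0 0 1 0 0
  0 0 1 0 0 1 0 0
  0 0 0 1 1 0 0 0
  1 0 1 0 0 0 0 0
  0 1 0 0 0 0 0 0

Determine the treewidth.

1

A width-1 tree decomposition is:
Bags: B1 = {1, 7}  B2 = {0, 1}  B3 = {0, 6}  B4 = {2, 6}  B5 = {2, 4}  B6 = {4, 5}  B7 = {3, 5}
Tree: B1–B2, B2–B3, B3–B4, B4–B5, B5–B6, B6–B7
The largest bag has 2 vertices, giving width 1; this decomposition certifies tw(G) ≤ 1. Any graph with an edge has treewidth ≥ 1, and G has the edge 7–1. Combining the bounds, tw(G) = 1.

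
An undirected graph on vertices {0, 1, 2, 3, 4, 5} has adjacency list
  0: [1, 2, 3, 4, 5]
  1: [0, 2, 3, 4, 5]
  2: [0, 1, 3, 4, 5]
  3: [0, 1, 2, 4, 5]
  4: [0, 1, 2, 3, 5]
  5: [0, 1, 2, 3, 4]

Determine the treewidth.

A width-5 tree decomposition is:
Bags: B1 = {0, 1, 2, 3, 4, 5}
Tree: (single bag)
With just one bag of size 6, the width is 6 − 1 = 5, so tw(G) ≤ 5. For the lower bound, the 6 vertices {0, 1, 2, 3, 4, 5} are pairwise adjacent, and any tree decomposition puts a clique entirely inside one bag — forcing width ≥ 5. The upper and lower bounds meet at 5, so that is the treewidth.

5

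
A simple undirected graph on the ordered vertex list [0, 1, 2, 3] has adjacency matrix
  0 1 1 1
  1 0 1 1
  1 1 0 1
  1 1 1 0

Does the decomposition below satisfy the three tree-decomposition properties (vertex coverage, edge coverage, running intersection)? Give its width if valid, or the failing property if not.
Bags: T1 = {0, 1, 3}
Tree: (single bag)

No — vertex 2 appears in no bag.

A tree decomposition must satisfy three properties: every vertex lies in some bag; for every edge, both endpoints lie together in some bag; and for every vertex, the bags containing it form a connected subtree. Here vertex 2 appears in no bag, so the decomposition is invalid.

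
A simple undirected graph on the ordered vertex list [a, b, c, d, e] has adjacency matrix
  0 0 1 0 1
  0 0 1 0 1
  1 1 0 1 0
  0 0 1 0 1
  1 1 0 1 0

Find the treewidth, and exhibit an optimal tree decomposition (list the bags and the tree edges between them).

Every bag has size at most 3, so the width is 3 − 1 = 2 and tw(G) ≤ 2. The edges a–c–b–e–a form a cycle, so G is not a tree and its treewidth is at least 2. Combining the bounds, tw(G) = 2.

Treewidth 2.
One optimal decomposition is:
Bags: B1 = {a, c, e}  B2 = {b, c, e}  B3 = {c, d, e}
Tree: B1–B2, B2–B3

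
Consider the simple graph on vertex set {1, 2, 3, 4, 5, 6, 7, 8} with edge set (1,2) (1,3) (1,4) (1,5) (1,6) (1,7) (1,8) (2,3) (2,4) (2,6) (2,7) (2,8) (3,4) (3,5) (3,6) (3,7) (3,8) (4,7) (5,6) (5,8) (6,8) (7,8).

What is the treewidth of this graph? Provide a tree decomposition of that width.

Treewidth 4.
Bags: B1 = {1, 2, 3, 7, 8}  B2 = {1, 2, 3, 4, 7}  B3 = {1, 2, 3, 6, 8}  B4 = {1, 3, 5, 6, 8}
Tree: B1–B2, B1–B3, B3–B4

Every bag has size at most 5, so the width is 5 − 1 = 4 and tw(G) ≤ 4. For the lower bound, the 5 vertices {1, 2, 3, 6, 8} are pairwise adjacent, and any tree decomposition puts a clique entirely inside one bag — forcing width ≥ 4. The upper and lower bounds meet at 4, so that is the treewidth.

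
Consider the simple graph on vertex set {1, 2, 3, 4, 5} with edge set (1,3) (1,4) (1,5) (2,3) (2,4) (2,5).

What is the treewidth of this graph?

2

A width-2 tree decomposition is:
Bags: B1 = {1, 2, 4}  B2 = {1, 2, 5}  B3 = {1, 2, 3}
Tree: B1–B2, B2–B3
The largest bag has 3 vertices, giving width 2; this decomposition certifies tw(G) ≤ 2. For the lower bound, G contains the cycle 4–2–5–1–4, so G is not a forest; only forests have treewidth ≤ 1, hence tw(G) ≥ 2. Therefore the treewidth is 2.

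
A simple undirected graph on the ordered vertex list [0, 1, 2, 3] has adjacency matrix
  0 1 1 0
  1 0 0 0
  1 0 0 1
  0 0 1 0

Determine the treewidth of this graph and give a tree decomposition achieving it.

Treewidth 1.
One optimal decomposition is:
Bags: B1 = {0, 1}  B2 = {0, 2}  B3 = {2, 3}
Tree: B1–B2, B2–B3

Each bag holds 2 vertices, so the decomposition has width 1, which upper-bounds the treewidth. Since G has at least one edge (e.g. 1–0), it is not an edgeless graph, so tw(G) ≥ 1. Combining the bounds, tw(G) = 1.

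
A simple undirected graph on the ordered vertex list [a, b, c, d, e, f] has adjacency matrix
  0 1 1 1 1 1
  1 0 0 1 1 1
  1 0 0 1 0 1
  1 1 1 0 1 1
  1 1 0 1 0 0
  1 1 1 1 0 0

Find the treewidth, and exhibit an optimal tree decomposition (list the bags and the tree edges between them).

Treewidth 3.
Bags: B1 = {a, b, d, f}  B2 = {a, c, d, f}  B3 = {a, b, d, e}
Tree: B1–B2, B1–B3

The largest bag has 4 vertices, giving width 3; this decomposition certifies tw(G) ≤ 3. On the other hand G contains the 4-clique {a, b, d, e}. A clique must lie in a single bag of any decomposition, so no decomposition can have width below 3. Hence tw(G) = 3 exactly.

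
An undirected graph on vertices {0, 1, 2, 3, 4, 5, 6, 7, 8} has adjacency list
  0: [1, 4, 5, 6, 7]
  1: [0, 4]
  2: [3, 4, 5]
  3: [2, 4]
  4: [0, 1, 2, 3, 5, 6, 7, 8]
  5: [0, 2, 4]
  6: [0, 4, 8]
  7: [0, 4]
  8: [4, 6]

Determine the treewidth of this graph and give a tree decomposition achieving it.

Treewidth 2.
One such decomposition:
Bags: B1 = {0, 4, 7}  B2 = {0, 4, 5}  B3 = {0, 1, 4}  B4 = {2, 4, 5}  B5 = {2, 3, 4}  B6 = {0, 4, 6}  B7 = {4, 6, 8}
Tree: B1–B2, B1–B3, B2–B4, B4–B5, B3–B6, B6–B7

Each bag holds 3 vertices, so the decomposition has width 2, which upper-bounds the treewidth. Conversely, {0, 1, 4} is a clique of size 3, and the vertices of any clique must share a bag in every tree decomposition; so some bag has ≥ 3 vertices and tw(G) ≥ 2. Therefore the treewidth is 2.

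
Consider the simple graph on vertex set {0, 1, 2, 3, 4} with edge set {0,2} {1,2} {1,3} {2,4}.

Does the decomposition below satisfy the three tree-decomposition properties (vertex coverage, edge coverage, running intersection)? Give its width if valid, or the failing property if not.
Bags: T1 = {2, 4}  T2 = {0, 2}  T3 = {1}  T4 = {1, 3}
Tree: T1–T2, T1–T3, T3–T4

A tree decomposition must satisfy three properties: every vertex lies in some bag; for every edge, both endpoints lie together in some bag; and for every vertex, the bags containing it form a connected subtree. Here edge (2,1) lies in no bag, so the decomposition is invalid.

No — edge (2,1) lies in no bag.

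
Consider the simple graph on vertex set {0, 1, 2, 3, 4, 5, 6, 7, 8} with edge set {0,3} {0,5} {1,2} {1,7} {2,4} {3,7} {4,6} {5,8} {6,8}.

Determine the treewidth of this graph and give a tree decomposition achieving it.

The largest bag has 3 vertices, giving width 2; this decomposition certifies tw(G) ≤ 2. Since 4–6–8–5–0–3–7–1–2–4 is a cycle in G, G is not acyclic. Forests are exactly the graphs of treewidth ≤ 1, so tw(G) ≥ 2. Therefore the treewidth is 2.

Treewidth 2.
One optimal decomposition is:
Bags: B1 = {4, 6, 8}  B2 = {4, 5, 8}  B3 = {0, 4, 5}  B4 = {0, 3, 4}  B5 = {3, 4, 7}  B6 = {1, 4, 7}  B7 = {1, 2, 4}
Tree: B1–B2, B2–B3, B3–B4, B4–B5, B5–B6, B6–B7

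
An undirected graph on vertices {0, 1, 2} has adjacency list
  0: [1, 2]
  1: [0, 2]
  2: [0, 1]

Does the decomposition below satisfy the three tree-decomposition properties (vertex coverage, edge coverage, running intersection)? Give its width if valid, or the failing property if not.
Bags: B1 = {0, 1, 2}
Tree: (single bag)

Vertex coverage: the bags together contain {0, 1, 2}, the full vertex set. Edge coverage: each edge of G has both endpoints in at least one bag. Running intersection: for every vertex, the bags containing it form a connected subtree. All three properties hold, so this is a valid tree decomposition of width max|bag| − 1 = 2, and hence tw(G) ≤ 2.

Yes; width 2.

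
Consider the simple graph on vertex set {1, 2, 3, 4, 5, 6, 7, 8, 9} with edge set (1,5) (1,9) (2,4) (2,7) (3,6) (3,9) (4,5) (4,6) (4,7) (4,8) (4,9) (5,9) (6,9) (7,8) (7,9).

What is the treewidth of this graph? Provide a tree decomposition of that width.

Each bag holds 3 vertices, so the decomposition has width 2, which upper-bounds the treewidth. For the lower bound, the 3 vertices {1, 5, 9} are pairwise adjacent, and any tree decomposition puts a clique entirely inside one bag — forcing width ≥ 2. Hence tw(G) = 2 exactly.

Treewidth 2.
One optimal decomposition is:
Bags: B1 = {3, 6, 9}  B2 = {4, 6, 9}  B3 = {4, 5, 9}  B4 = {1, 5, 9}  B5 = {4, 7, 9}  B6 = {2, 4, 7}  B7 = {4, 7, 8}
Tree: B1–B2, B2–B3, B3–B4, B2–B5, B5–B6, B5–B7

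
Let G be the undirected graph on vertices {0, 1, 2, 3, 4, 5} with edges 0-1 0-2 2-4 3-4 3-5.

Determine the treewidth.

1

A width-1 tree decomposition is:
Bags: B1 = {3, 5}  B2 = {3, 4}  B3 = {2, 4}  B4 = {0, 2}  B5 = {0, 1}
Tree: B1–B2, B2–B3, B3–B4, B4–B5
Every bag has size at most 2, so the width is 2 − 1 = 1 and tw(G) ≤ 1. Any graph with an edge has treewidth ≥ 1, and G has the edge 5–3. Therefore the treewidth is 1.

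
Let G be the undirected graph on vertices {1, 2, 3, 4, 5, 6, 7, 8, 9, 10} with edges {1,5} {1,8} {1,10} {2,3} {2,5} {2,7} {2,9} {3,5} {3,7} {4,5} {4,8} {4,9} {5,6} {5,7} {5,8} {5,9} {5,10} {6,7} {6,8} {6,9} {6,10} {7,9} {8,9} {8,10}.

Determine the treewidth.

A width-3 tree decomposition is:
Bags: B1 = {5, 6, 8, 9}  B2 = {5, 6, 8, 10}  B3 = {5, 6, 7, 9}  B4 = {2, 5, 7, 9}  B5 = {1, 5, 8, 10}  B6 = {4, 5, 8, 9}  B7 = {2, 3, 5, 7}
Tree: B1–B2, B1–B3, B3–B4, B2–B5, B1–B6, B4–B7
The largest bag has 4 vertices, giving width 3; this decomposition certifies tw(G) ≤ 3. On the other hand G contains the 4-clique {1, 5, 8, 10}. A clique must lie in a single bag of any decomposition, so no decomposition can have width below 3. The upper and lower bounds meet at 3, so that is the treewidth.

3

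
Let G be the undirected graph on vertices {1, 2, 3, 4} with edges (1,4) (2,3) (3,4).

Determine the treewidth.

1

A width-1 tree decomposition is:
Bags: B1 = {2, 3}  B2 = {3, 4}  B3 = {1, 4}
Tree: B1–B2, B2–B3
Each bag holds 2 vertices, so the decomposition has width 1, which upper-bounds the treewidth. G has an edge, so its treewidth is at least 1. Hence tw(G) = 1 exactly.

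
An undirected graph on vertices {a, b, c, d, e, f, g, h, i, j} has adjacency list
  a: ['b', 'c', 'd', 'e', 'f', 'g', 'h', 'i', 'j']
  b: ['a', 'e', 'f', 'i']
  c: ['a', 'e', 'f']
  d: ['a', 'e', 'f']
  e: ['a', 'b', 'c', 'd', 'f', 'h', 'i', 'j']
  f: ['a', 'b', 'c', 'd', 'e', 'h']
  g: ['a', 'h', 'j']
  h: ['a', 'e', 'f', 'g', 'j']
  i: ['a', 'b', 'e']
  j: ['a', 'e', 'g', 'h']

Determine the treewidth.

A width-3 tree decomposition is:
Bags: B1 = {a, d, e, f}  B2 = {a, b, e, f}  B3 = {a, c, e, f}  B4 = {a, e, f, h}  B5 = {a, e, h, j}  B6 = {a, g, h, j}  B7 = {a, b, e, i}
Tree: B1–B2, B1–B3, B3–B4, B4–B5, B5–B6, B2–B7
Each bag holds 4 vertices, so the decomposition has width 3, which upper-bounds the treewidth. Conversely, {a, g, h, j} is a clique of size 4, and the vertices of any clique must share a bag in every tree decomposition; so some bag has ≥ 4 vertices and tw(G) ≥ 3. The upper and lower bounds meet at 3, so that is the treewidth.

3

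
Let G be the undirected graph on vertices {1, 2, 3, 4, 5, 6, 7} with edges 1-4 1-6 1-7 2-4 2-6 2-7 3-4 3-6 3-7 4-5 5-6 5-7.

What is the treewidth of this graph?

3

A width-3 tree decomposition is:
Bags: B1 = {3, 4, 6, 7}  B2 = {2, 4, 6, 7}  B3 = {1, 4, 6, 7}  B4 = {4, 5, 6, 7}
Tree: B1–B2, B2–B3, B3–B4
The largest bag has 4 vertices, giving width 3; this decomposition certifies tw(G) ≤ 3. For the lower bound: the 4 vertex sets {3,7}, {2,4}, {6}, {1} are disjoint, each induces a connected subgraph, and every pair is joined by at least one edge of G. Contracting each set to a single vertex therefore yields K_{4} as a minor, and since treewidth is minor-monotone, tw(G) ≥ tw(K_{4}) = 3. The upper and lower bounds meet at 3, so that is the treewidth.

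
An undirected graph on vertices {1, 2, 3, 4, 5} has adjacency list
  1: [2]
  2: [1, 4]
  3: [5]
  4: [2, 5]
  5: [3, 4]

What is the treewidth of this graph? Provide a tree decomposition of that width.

Treewidth 1.
One such decomposition:
Bags: B1 = {4, 5}  B2 = {2, 4}  B3 = {1, 2}  B4 = {3, 5}
Tree: B1–B2, B2–B3, B1–B4

Every bag has size at most 2, so the width is 2 − 1 = 1 and tw(G) ≤ 1. Any graph with an edge has treewidth ≥ 1, and G has the edge 4–5. Combining the bounds, tw(G) = 1.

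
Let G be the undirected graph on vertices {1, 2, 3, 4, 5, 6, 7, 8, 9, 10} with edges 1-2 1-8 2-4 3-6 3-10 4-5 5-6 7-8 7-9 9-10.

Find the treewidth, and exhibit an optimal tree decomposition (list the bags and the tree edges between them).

Treewidth 2.
One optimal decomposition is:
Bags: B1 = {4, 5, 6}  B2 = {2, 4, 6}  B3 = {1, 2, 6}  B4 = {1, 6, 8}  B5 = {6, 7, 8}  B6 = {6, 7, 9}  B7 = {6, 9, 10}  B8 = {3, 6, 10}
Tree: B1–B2, B2–B3, B3–B4, B4–B5, B5–B6, B6–B7, B7–B8

Every bag has size at most 3, so the width is 3 − 1 = 2 and tw(G) ≤ 2. Since 6–5–4–2–1–8–7–9–10–3–6 is a cycle in G, G is not acyclic. Forests are exactly the graphs of treewidth ≤ 1, so tw(G) ≥ 2. Hence tw(G) = 2 exactly.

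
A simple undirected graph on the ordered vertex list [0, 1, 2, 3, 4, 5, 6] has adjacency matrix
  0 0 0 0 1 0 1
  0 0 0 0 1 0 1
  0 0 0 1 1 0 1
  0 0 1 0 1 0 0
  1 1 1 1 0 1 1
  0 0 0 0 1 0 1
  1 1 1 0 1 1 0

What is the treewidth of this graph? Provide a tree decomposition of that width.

Treewidth 2.
One such decomposition:
Bags: B1 = {2, 4, 6}  B2 = {4, 5, 6}  B3 = {1, 4, 6}  B4 = {0, 4, 6}  B5 = {2, 3, 4}
Tree: B1–B2, B1–B3, B3–B4, B1–B5

Every bag has size at most 3, so the width is 3 − 1 = 2 and tw(G) ≤ 2. For the lower bound, the 3 vertices {2, 3, 4} are pairwise adjacent, and any tree decomposition puts a clique entirely inside one bag — forcing width ≥ 2. Combining the bounds, tw(G) = 2.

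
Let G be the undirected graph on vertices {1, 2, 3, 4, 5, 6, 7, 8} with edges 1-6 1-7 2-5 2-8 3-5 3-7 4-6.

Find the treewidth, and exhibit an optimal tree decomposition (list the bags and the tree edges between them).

Treewidth 1.
One optimal decomposition is:
Bags: B1 = {2, 8}  B2 = {2, 5}  B3 = {3, 5}  B4 = {3, 7}  B5 = {1, 7}  B6 = {1, 6}  B7 = {4, 6}
Tree: B1–B2, B2–B3, B3–B4, B4–B5, B5–B6, B6–B7

Each bag holds 2 vertices, so the decomposition has width 1, which upper-bounds the treewidth. Since G has at least one edge (e.g. 8–2), it is not an edgeless graph, so tw(G) ≥ 1. The upper and lower bounds meet at 1, so that is the treewidth.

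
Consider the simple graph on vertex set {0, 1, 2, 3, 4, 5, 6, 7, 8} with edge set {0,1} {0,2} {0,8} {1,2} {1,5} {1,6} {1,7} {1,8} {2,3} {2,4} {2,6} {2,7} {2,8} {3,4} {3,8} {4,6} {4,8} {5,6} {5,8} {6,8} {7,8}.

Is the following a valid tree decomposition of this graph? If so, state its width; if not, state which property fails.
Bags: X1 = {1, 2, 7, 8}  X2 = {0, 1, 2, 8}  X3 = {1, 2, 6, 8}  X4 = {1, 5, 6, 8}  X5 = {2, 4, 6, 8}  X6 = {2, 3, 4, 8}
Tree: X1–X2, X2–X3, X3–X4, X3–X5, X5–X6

Vertex coverage: the bags together contain {0, 1, 2, 3, 4, 5, 6, 7, 8}, the full vertex set. Edge coverage: each edge of G has both endpoints in at least one bag. Running intersection: for every vertex, the bags containing it form a connected subtree. All three properties hold, so this is a valid tree decomposition of width max|bag| − 1 = 3, and hence tw(G) ≤ 3.

Yes; width 3.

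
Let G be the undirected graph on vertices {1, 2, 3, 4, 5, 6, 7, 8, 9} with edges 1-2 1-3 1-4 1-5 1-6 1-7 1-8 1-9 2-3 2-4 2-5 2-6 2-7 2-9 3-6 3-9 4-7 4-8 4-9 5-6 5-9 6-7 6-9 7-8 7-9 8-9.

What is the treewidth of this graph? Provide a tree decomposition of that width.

Each bag holds 5 vertices, so the decomposition has width 4, which upper-bounds the treewidth. Conversely, {1, 4, 7, 8, 9} is a clique of size 5, and the vertices of any clique must share a bag in every tree decomposition; so some bag has ≥ 5 vertices and tw(G) ≥ 4. Combining the bounds, tw(G) = 4.

Treewidth 4.
Bags: B1 = {1, 2, 4, 7, 9}  B2 = {1, 2, 6, 7, 9}  B3 = {1, 2, 5, 6, 9}  B4 = {1, 2, 3, 6, 9}  B5 = {1, 4, 7, 8, 9}
Tree: B1–B2, B2–B3, B3–B4, B1–B5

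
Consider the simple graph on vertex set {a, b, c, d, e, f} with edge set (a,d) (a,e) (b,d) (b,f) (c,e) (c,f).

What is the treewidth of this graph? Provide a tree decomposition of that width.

Treewidth 2.
One optimal decomposition is:
Bags: B1 = {b, d, f}  B2 = {c, d, f}  B3 = {c, d, e}  B4 = {a, d, e}
Tree: B1–B2, B2–B3, B3–B4

Every bag has size at most 3, so the width is 3 − 1 = 2 and tw(G) ≤ 2. For the lower bound, G contains the cycle d–b–f–c–e–a–d, so G is not a forest; only forests have treewidth ≤ 1, hence tw(G) ≥ 2. Therefore the treewidth is 2.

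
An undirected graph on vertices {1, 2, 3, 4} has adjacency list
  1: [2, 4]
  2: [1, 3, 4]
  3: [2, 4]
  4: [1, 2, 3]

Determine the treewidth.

A width-2 tree decomposition is:
Bags: B1 = {1, 2, 4}  B2 = {2, 3, 4}
Tree: B1–B2
Each bag holds 3 vertices, so the decomposition has width 2, which upper-bounds the treewidth. On the other hand G contains the 3-clique {1, 2, 4}. A clique must lie in a single bag of any decomposition, so no decomposition can have width below 2. Combining the bounds, tw(G) = 2.

2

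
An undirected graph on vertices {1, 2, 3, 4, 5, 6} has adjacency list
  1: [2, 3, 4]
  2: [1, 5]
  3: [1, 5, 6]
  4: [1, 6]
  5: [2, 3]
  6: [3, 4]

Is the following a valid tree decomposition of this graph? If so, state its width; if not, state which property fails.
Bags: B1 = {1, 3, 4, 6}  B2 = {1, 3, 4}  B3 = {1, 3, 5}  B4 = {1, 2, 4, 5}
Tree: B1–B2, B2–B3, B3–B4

No — bags containing vertex 4 are not connected in the tree.

A tree decomposition must satisfy three properties: every vertex lies in some bag; for every edge, both endpoints lie together in some bag; and for every vertex, the bags containing it form a connected subtree. Here bags containing vertex 4 are not connected in the tree, so the decomposition is invalid.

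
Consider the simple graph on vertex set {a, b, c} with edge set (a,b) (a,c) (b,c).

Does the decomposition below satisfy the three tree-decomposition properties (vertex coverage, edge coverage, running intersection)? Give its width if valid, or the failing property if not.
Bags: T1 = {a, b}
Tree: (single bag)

A tree decomposition must satisfy three properties: every vertex lies in some bag; for every edge, both endpoints lie together in some bag; and for every vertex, the bags containing it form a connected subtree. Here vertex c appears in no bag, so the decomposition is invalid.

No — vertex c appears in no bag.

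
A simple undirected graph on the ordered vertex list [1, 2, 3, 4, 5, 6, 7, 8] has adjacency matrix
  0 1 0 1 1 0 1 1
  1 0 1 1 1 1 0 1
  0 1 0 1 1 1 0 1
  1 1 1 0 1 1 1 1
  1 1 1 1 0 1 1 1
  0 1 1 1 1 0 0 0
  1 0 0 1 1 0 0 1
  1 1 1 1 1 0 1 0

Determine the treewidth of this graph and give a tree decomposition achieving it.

Treewidth 4.
One optimal decomposition is:
Bags: B1 = {1, 2, 4, 5, 8}  B2 = {1, 4, 5, 7, 8}  B3 = {2, 3, 4, 5, 8}  B4 = {2, 3, 4, 5, 6}
Tree: B1–B2, B1–B3, B3–B4

The largest bag has 5 vertices, giving width 4; this decomposition certifies tw(G) ≤ 4. Conversely, {1, 2, 4, 5, 8} is a clique of size 5, and the vertices of any clique must share a bag in every tree decomposition; so some bag has ≥ 5 vertices and tw(G) ≥ 4. The upper and lower bounds meet at 4, so that is the treewidth.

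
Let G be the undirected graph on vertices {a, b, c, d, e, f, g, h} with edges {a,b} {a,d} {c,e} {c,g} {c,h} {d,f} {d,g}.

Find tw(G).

1

A width-1 tree decomposition is:
Bags: B1 = {c, g}  B2 = {d, g}  B3 = {a, d}  B4 = {c, h}  B5 = {d, f}  B6 = {a, b}  B7 = {c, e}
Tree: B1–B2, B2–B3, B1–B4, B3–B5, B3–B6, B4–B7
Every bag has size at most 2, so the width is 2 − 1 = 1 and tw(G) ≤ 1. Since G has at least one edge (e.g. c–g), it is not an edgeless graph, so tw(G) ≥ 1. Therefore the treewidth is 1.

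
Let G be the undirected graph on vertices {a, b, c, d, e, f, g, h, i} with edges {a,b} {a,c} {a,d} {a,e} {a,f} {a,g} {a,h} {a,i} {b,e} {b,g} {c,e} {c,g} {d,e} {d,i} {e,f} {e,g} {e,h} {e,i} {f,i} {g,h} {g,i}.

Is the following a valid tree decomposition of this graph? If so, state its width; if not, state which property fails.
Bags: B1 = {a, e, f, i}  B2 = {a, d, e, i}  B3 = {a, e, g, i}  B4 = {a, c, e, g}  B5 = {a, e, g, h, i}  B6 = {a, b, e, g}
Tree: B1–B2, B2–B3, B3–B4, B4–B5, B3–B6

No — bags containing vertex i are not connected in the tree.

A tree decomposition must satisfy three properties: every vertex lies in some bag; for every edge, both endpoints lie together in some bag; and for every vertex, the bags containing it form a connected subtree. Here bags containing vertex i are not connected in the tree, so the decomposition is invalid.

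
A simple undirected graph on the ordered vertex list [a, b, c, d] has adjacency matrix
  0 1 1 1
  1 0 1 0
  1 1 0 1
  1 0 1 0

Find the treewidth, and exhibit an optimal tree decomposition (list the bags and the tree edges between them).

Treewidth 2.
One optimal decomposition is:
Bags: B1 = {a, b, c}  B2 = {a, c, d}
Tree: B1–B2

The largest bag has 3 vertices, giving width 2; this decomposition certifies tw(G) ≤ 2. Conversely, {a, c, d} is a clique of size 3, and the vertices of any clique must share a bag in every tree decomposition; so some bag has ≥ 3 vertices and tw(G) ≥ 2. Hence tw(G) = 2 exactly.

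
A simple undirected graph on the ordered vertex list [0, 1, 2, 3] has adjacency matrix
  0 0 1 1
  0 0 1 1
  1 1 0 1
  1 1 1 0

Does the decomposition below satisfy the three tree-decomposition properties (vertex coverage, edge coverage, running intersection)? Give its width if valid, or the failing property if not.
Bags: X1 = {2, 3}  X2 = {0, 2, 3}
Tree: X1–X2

No — vertex 1 appears in no bag.

A tree decomposition must satisfy three properties: every vertex lies in some bag; for every edge, both endpoints lie together in some bag; and for every vertex, the bags containing it form a connected subtree. Here vertex 1 appears in no bag, so the decomposition is invalid.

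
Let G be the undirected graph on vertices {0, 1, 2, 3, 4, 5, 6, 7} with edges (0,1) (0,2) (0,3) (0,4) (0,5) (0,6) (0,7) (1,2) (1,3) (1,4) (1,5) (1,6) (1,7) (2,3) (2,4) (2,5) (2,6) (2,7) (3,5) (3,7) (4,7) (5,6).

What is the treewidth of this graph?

4

A width-4 tree decomposition is:
Bags: B1 = {0, 1, 2, 3, 5}  B2 = {0, 1, 2, 3, 7}  B3 = {0, 1, 2, 5, 6}  B4 = {0, 1, 2, 4, 7}
Tree: B1–B2, B1–B3, B2–B4
Each bag holds 5 vertices, so the decomposition has width 4, which upper-bounds the treewidth. Conversely, {0, 1, 2, 3, 5} is a clique of size 5, and the vertices of any clique must share a bag in every tree decomposition; so some bag has ≥ 5 vertices and tw(G) ≥ 4. Hence tw(G) = 4 exactly.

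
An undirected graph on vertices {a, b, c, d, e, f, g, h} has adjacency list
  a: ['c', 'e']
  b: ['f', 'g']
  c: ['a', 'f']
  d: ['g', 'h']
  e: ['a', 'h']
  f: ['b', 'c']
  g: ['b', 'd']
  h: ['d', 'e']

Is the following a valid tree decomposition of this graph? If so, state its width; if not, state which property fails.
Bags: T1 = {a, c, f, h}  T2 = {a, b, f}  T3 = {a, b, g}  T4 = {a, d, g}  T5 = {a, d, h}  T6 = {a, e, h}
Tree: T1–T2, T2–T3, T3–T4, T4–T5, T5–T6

A tree decomposition must satisfy three properties: every vertex lies in some bag; for every edge, both endpoints lie together in some bag; and for every vertex, the bags containing it form a connected subtree. Here bags containing vertex h are not connected in the tree, so the decomposition is invalid.

No — bags containing vertex h are not connected in the tree.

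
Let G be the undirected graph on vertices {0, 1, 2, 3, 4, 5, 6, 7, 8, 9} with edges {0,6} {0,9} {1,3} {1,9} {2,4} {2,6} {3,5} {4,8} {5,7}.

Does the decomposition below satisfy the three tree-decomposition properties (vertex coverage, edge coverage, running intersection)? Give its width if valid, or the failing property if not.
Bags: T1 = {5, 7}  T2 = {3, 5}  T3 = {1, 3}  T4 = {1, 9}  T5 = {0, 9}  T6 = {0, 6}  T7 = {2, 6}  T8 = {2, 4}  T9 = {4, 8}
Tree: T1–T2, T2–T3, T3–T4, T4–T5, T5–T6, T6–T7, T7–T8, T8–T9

Yes; width 1.

Checking the three conditions: (i) the bags cover all of {0, 1, 2, 3, 4, 5, 6, 7, 8, 9}; (ii) for each edge, some bag contains both endpoints; (iii) the bags containing any fixed vertex form a subtree. All hold, so the decomposition is valid with width 2 − 1 = 1.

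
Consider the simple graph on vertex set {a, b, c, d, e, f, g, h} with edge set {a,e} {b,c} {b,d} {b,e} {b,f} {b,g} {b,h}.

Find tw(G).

1

A width-1 tree decomposition is:
Bags: B1 = {b, f}  B2 = {b, h}  B3 = {b, c}  B4 = {b, g}  B5 = {b, e}  B6 = {b, d}  B7 = {a, e}
Tree: B1–B2, B1–B3, B2–B4, B1–B5, B1–B6, B5–B7
Every bag has size at most 2, so the width is 2 − 1 = 1 and tw(G) ≤ 1. Any graph with an edge has treewidth ≥ 1, and G has the edge f–b. Hence tw(G) = 1 exactly.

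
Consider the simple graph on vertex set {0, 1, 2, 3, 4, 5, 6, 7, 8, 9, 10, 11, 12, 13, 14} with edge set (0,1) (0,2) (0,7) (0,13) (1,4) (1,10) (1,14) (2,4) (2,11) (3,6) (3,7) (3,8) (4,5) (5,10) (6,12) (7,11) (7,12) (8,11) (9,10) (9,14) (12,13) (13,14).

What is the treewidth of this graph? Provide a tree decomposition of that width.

The largest bag has 4 vertices, giving width 3; this decomposition certifies tw(G) ≤ 3. For the lower bound: the 4 vertex sets {3,6,8}, {12}, {7}, {0,2,11,13} are disjoint, each induces a connected subgraph, and every pair is joined by at least one edge of G. Contracting each set to a single vertex therefore yields K_{4} as a minor, and since treewidth is minor-monotone, tw(G) ≥ tw(K_{4}) = 3. Therefore the treewidth is 3.

Treewidth 3.
One optimal decomposition is:
Bags: B1 = {3, 6, 8, 12}  B2 = {3, 7, 8, 12}  B3 = {7, 8, 11, 12}  B4 = {7, 11, 12, 13}  B5 = {0, 7, 11, 13}  B6 = {0, 2, 11, 13}  B7 = {0, 2, 13, 14}  B8 = {0, 1, 2, 14}  B9 = {1, 2, 4, 14}  B10 = {1, 4, 9, 14}  B11 = {1, 4, 9, 10}  B12 = {4, 5, 9, 10}
Tree: B1–B2, B2–B3, B3–B4, B4–B5, B5–B6, B6–B7, B7–B8, B8–B9, B9–B10, B10–B11, B11–B12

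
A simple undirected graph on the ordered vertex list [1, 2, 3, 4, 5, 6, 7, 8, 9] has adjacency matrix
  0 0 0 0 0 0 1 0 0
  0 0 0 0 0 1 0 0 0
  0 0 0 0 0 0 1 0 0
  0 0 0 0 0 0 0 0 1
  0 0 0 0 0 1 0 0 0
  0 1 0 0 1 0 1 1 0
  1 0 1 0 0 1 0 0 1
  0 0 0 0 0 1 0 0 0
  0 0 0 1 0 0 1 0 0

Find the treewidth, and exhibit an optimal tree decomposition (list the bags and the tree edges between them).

Treewidth 1.
Bags: B1 = {6, 8}  B2 = {2, 6}  B3 = {6, 7}  B4 = {5, 6}  B5 = {7, 9}  B6 = {3, 7}  B7 = {1, 7}  B8 = {4, 9}
Tree: B1–B2, B2–B3, B1–B4, B3–B5, B3–B6, B5–B7, B5–B8

Every bag has size at most 2, so the width is 2 − 1 = 1 and tw(G) ≤ 1. Since G has at least one edge (e.g. 8–6), it is not an edgeless graph, so tw(G) ≥ 1. Hence tw(G) = 1 exactly.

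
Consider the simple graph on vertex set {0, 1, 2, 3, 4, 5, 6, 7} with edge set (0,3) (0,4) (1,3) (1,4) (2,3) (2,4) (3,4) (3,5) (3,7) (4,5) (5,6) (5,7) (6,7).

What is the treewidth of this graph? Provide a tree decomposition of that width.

Treewidth 2.
One such decomposition:
Bags: B1 = {0, 3, 4}  B2 = {1, 3, 4}  B3 = {2, 3, 4}  B4 = {3, 4, 5}  B5 = {3, 5, 7}  B6 = {5, 6, 7}
Tree: B1–B2, B2–B3, B1–B4, B4–B5, B5–B6

Each bag holds 3 vertices, so the decomposition has width 2, which upper-bounds the treewidth. On the other hand G contains the 3-clique {0, 3, 4}. A clique must lie in a single bag of any decomposition, so no decomposition can have width below 2. Combining the bounds, tw(G) = 2.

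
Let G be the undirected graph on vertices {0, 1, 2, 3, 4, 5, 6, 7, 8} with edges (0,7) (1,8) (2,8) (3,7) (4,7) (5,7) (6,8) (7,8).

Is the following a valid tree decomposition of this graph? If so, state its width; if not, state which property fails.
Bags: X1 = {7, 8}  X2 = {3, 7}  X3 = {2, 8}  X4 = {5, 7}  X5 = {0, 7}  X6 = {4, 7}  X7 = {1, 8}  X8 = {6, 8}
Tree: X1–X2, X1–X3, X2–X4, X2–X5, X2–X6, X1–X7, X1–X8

Checking the three conditions: (i) the bags cover all of {0, 1, 2, 3, 4, 5, 6, 7, 8}; (ii) for each edge, some bag contains both endpoints; (iii) the bags containing any fixed vertex form a subtree. All hold, so the decomposition is valid with width 2 − 1 = 1.

Yes; width 1.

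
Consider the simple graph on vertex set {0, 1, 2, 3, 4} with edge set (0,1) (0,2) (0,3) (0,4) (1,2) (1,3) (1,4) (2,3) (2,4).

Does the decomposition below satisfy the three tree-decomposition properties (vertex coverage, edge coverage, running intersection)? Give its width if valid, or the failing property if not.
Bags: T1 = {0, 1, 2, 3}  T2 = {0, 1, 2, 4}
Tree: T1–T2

Vertex coverage: the bags together contain {0, 1, 2, 3, 4}, the full vertex set. Edge coverage: each edge of G has both endpoints in at least one bag. Running intersection: for every vertex, the bags containing it form a connected subtree. All three properties hold, so this is a valid tree decomposition of width max|bag| − 1 = 3, and hence tw(G) ≤ 3.

Yes; width 3.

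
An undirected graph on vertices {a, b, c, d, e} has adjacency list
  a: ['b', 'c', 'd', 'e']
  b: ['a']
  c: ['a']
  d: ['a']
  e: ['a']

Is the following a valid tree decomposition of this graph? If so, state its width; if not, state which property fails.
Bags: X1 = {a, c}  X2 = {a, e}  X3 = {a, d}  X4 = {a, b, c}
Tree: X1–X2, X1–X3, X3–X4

No — bags containing vertex c are not connected in the tree.

A tree decomposition must satisfy three properties: every vertex lies in some bag; for every edge, both endpoints lie together in some bag; and for every vertex, the bags containing it form a connected subtree. Here bags containing vertex c are not connected in the tree, so the decomposition is invalid.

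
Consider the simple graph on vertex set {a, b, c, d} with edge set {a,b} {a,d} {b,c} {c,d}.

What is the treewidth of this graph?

A width-2 tree decomposition is:
Bags: B1 = {a, c, d}  B2 = {a, b, c}
Tree: B1–B2
Every bag has size at most 3, so the width is 3 − 1 = 2 and tw(G) ≤ 2. The edges c–d–a–b–c form a cycle, so G is not a tree and its treewidth is at least 2. The upper and lower bounds meet at 2, so that is the treewidth.

2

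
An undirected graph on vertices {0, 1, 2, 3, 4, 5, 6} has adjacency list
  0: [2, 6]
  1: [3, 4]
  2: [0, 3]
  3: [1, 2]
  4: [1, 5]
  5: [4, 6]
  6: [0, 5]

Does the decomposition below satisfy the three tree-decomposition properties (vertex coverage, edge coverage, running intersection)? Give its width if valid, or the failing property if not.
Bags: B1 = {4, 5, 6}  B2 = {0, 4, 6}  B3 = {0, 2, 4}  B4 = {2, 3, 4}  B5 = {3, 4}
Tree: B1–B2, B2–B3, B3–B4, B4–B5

A tree decomposition must satisfy three properties: every vertex lies in some bag; for every edge, both endpoints lie together in some bag; and for every vertex, the bags containing it form a connected subtree. Here vertex 1 appears in no bag, so the decomposition is invalid.

No — vertex 1 appears in no bag.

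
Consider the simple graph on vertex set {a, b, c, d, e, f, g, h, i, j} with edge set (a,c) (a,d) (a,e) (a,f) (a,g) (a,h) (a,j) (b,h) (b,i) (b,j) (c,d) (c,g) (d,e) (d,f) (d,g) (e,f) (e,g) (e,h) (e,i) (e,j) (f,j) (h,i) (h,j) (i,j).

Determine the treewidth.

3

A width-3 tree decomposition is:
Bags: B1 = {a, e, h, j}  B2 = {a, e, f, j}  B3 = {a, d, e, f}  B4 = {a, d, e, g}  B5 = {e, h, i, j}  B6 = {a, c, d, g}  B7 = {b, h, i, j}
Tree: B1–B2, B2–B3, B3–B4, B1–B5, B4–B6, B5–B7
The largest bag has 4 vertices, giving width 3; this decomposition certifies tw(G) ≤ 3. On the other hand G contains the 4-clique {a, d, e, g}. A clique must lie in a single bag of any decomposition, so no decomposition can have width below 3. Combining the bounds, tw(G) = 3.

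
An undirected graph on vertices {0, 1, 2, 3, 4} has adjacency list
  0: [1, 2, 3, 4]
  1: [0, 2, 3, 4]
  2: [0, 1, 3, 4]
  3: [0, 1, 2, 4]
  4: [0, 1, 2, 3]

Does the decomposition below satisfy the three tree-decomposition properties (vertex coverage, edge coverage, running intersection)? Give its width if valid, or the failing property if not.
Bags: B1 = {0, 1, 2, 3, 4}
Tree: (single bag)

Yes; width 4.

Checking the three conditions: (i) the bags cover all of {0, 1, 2, 3, 4}; (ii) for each edge, some bag contains both endpoints; (iii) the bags containing any fixed vertex form a subtree. All hold, so the decomposition is valid with width 5 − 1 = 4.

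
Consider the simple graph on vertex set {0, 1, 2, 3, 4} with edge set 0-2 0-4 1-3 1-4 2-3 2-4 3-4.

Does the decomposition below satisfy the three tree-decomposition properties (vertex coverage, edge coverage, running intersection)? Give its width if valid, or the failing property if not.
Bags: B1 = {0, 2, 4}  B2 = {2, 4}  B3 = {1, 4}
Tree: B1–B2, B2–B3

No — vertex 3 appears in no bag.

A tree decomposition must satisfy three properties: every vertex lies in some bag; for every edge, both endpoints lie together in some bag; and for every vertex, the bags containing it form a connected subtree. Here vertex 3 appears in no bag, so the decomposition is invalid.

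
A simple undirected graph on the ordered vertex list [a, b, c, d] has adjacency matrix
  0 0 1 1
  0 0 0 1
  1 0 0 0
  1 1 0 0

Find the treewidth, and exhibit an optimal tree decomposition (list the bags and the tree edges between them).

Treewidth 1.
One optimal decomposition is:
Bags: B1 = {a, d}  B2 = {b, d}  B3 = {a, c}
Tree: B1–B2, B1–B3

Every bag has size at most 2, so the width is 2 − 1 = 1 and tw(G) ≤ 1. Any graph with an edge has treewidth ≥ 1, and G has the edge d–a. Combining the bounds, tw(G) = 1.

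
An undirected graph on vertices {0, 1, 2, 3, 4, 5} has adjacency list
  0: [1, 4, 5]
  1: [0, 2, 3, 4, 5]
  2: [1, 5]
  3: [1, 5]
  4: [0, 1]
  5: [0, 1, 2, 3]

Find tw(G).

2

A width-2 tree decomposition is:
Bags: B1 = {0, 1, 5}  B2 = {1, 3, 5}  B3 = {1, 2, 5}  B4 = {0, 1, 4}
Tree: B1–B2, B2–B3, B1–B4
Each bag holds 3 vertices, so the decomposition has width 2, which upper-bounds the treewidth. For the lower bound, the 3 vertices {0, 1, 4} are pairwise adjacent, and any tree decomposition puts a clique entirely inside one bag — forcing width ≥ 2. Hence tw(G) = 2 exactly.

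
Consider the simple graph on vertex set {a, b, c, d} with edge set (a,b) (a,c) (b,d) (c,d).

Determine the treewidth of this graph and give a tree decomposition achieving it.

Every bag has size at most 3, so the width is 3 − 1 = 2 and tw(G) ≤ 2. For the lower bound, G contains the cycle b–d–c–a–b, so G is not a forest; only forests have treewidth ≤ 1, hence tw(G) ≥ 2. Hence tw(G) = 2 exactly.

Treewidth 2.
Bags: B1 = {b, c, d}  B2 = {a, b, c}
Tree: B1–B2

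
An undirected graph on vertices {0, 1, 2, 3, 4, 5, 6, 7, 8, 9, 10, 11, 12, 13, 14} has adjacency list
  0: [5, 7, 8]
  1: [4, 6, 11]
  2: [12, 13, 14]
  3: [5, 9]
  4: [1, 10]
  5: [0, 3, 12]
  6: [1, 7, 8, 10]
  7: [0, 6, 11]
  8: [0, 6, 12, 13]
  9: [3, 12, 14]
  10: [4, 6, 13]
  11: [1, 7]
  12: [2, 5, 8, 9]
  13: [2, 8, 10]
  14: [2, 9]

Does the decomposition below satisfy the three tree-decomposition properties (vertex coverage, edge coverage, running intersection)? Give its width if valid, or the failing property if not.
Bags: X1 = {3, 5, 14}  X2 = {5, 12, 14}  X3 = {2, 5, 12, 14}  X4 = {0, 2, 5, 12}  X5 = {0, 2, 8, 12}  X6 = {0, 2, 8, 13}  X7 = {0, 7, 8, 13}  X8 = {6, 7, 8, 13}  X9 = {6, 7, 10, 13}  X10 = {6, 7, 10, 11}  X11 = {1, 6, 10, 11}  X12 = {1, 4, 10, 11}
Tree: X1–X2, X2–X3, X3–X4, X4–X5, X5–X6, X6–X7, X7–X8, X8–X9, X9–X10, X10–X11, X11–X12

No — vertex 9 appears in no bag.

A tree decomposition must satisfy three properties: every vertex lies in some bag; for every edge, both endpoints lie together in some bag; and for every vertex, the bags containing it form a connected subtree. Here vertex 9 appears in no bag, so the decomposition is invalid.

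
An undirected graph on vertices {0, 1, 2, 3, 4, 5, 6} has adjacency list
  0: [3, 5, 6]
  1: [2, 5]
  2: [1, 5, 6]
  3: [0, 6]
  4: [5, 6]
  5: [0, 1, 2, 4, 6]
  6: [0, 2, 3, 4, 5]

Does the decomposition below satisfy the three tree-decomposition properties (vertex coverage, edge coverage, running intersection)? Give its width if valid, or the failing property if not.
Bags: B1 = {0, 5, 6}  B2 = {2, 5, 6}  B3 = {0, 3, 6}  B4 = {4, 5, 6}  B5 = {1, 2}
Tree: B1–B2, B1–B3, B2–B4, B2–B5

A tree decomposition must satisfy three properties: every vertex lies in some bag; for every edge, both endpoints lie together in some bag; and for every vertex, the bags containing it form a connected subtree. Here edge (5,1) lies in no bag, so the decomposition is invalid.

No — edge (5,1) lies in no bag.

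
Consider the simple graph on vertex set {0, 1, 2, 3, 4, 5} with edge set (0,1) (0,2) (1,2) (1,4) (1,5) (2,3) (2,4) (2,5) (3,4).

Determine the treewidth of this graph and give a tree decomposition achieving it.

Treewidth 2.
Bags: B1 = {1, 2, 5}  B2 = {1, 2, 4}  B3 = {0, 1, 2}  B4 = {2, 3, 4}
Tree: B1–B2, B1–B3, B2–B4

The largest bag has 3 vertices, giving width 2; this decomposition certifies tw(G) ≤ 2. Conversely, {0, 1, 2} is a clique of size 3, and the vertices of any clique must share a bag in every tree decomposition; so some bag has ≥ 3 vertices and tw(G) ≥ 2. Hence tw(G) = 2 exactly.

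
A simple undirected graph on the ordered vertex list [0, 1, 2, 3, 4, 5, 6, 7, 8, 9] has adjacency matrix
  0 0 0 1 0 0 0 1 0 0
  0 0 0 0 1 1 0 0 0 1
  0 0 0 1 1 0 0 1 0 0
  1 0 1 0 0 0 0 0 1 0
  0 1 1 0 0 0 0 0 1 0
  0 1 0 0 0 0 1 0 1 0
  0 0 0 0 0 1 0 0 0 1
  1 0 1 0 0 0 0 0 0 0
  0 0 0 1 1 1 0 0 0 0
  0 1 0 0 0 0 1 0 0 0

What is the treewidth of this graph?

2

A width-2 tree decomposition is:
Bags: B1 = {0, 2, 7}  B2 = {0, 2, 3}  B3 = {2, 3, 4}  B4 = {3, 4, 8}  B5 = {1, 4, 8}  B6 = {1, 5, 8}  B7 = {1, 5, 9}  B8 = {5, 6, 9}
Tree: B1–B2, B2–B3, B3–B4, B4–B5, B5–B6, B6–B7, B7–B8
Each bag holds 3 vertices, so the decomposition has width 2, which upper-bounds the treewidth. The edges 7–0–3–2–7 form a cycle, so G is not a tree and its treewidth is at least 2. Combining the bounds, tw(G) = 2.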